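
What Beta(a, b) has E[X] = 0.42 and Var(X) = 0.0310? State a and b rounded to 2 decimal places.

Write ν = a+b; then a = μν and Var = μ(1−μ)/(ν+1).
ν = μ(1−μ)/Var − 1 = 0.2436/0.0310 − 1 = 6.8581.
a = 0.42·6.8581 = 2.88, b = 0.58·6.8581 = 3.98.

a = 2.88, b = 3.98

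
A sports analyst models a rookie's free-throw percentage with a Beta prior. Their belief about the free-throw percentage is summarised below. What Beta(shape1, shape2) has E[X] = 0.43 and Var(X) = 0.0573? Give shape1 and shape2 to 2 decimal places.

shape1 = 1.41, shape2 = 1.87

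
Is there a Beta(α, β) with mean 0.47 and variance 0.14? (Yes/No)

Yes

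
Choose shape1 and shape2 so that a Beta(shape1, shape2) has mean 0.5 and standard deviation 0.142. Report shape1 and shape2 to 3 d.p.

shape1 = 5.699, shape2 = 5.699

σ² = 0.142² = 0.020164.
With s = shape1+shape2, Var = μ(1−μ)/(s+1), so s+1 = (0.5×0.5)/0.020164 = 12.3983 and s = 11.3983.
shape1 = μs = 5.699, shape2 = (1−μ)s = 5.699.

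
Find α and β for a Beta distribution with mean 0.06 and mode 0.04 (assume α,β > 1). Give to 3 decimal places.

α = 2.760, β = 43.240

Let s = α+β. Mean gives α = μs = 0.06s; mode gives (α−1)/(s−2) = 0.04.
Substituting: 0.06s − 1 = 0.04(s−2) = 0.04s − 0.08, so 0.02s = 0.92 and s = 46.0000.
Then α = 0.06×46.0000 = 2.760 and β = s−α = 43.240.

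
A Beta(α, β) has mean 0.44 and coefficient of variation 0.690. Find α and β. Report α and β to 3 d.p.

σ = CV·μ = 0.690×0.44 = 0.30360, so σ² = 0.092173.
s+1 = μ(1−μ)/σ² = 0.2464/0.092173 = 2.6732, so s = α+β = 1.6732.
α = μs = 0.736, β = (1−μ)s = 0.937.

α = 0.736, β = 0.937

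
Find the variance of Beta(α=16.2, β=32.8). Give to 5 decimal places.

Var = αβ/[(α+β)²(α+β+1)] = (16.2×32.8)/(49.0²×50.0) = 531.36/120050.000 = 0.00443.

0.00443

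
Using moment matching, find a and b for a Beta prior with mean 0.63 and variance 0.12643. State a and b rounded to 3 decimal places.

a = 0.532, b = 0.312

Let s = a+b. The Beta variance is μ(1−μ)/(s+1).
So s+1 = μ(1−μ)/σ² = (0.63×0.37)/0.12643 = 0.2331/0.12643 = 1.8437, giving s = 0.8437.
Then a = μs = 0.63×0.8437 = 0.532 and b = (1−μ)s = 0.37×0.8437 = 0.312.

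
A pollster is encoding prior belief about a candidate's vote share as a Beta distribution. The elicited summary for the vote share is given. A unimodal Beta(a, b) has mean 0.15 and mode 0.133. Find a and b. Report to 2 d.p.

With s = a+b: μ = a/s and mode = (a−1)/(s−2). Eliminating a = μs,
μs − 1 = m(s−2) ⇒ s(μ−m) = 1−2m ⇒ s = 0.734/0.017 = 43.1765.
So a = μs = 6.48, b = (1−μ)s = 36.70.

a = 6.48, b = 36.70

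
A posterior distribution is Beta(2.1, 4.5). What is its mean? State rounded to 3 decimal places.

0.318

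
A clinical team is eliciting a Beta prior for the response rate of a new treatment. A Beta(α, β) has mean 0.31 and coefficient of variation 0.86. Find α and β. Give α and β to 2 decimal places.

α = 0.62, β = 1.39

σ = CV·μ = 0.86×0.31 = 0.26660, so σ² = 0.071076.
s+1 = μ(1−μ)/σ² = 0.2139/0.071076 = 3.0095, so s = α+β = 2.0095.
α = μs = 0.62, β = (1−μ)s = 1.39.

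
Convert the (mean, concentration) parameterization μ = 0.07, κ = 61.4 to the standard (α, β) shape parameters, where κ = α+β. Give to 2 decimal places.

α = 4.30, β = 57.10

Split κ in proportion μ : (1−μ): α = 0.07·61.4 = 4.30, β = 61.4 − 4.30 = 57.10.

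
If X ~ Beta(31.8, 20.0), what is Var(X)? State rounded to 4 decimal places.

0.0045

α+β = 51.8 and αβ = 636.00, so Var = αβ/[(α+β)²(α+β+1)] = 636.00/141675.072 = 0.0045.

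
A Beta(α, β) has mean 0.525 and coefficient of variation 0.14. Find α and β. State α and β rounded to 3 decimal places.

α = 23.710, β = 21.452

σ = CV·μ = 0.14×0.525 = 0.07350, so σ² = 0.005402.
s+1 = μ(1−μ)/σ² = 0.249375/0.005402 = 46.1613, so s = α+β = 45.1613.
α = μs = 23.710, β = (1−μ)s = 21.452.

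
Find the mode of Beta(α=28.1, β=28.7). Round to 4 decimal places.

The density x^(α−1)(1−x)^(β−1) is maximised at (α−1)/(α+β−2) = 27.1/54.8 = 0.4945.

0.4945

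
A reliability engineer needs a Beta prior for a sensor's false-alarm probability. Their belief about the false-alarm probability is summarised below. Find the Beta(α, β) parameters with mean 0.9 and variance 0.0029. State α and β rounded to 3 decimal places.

α = 27.031, β = 3.003

Let s = α+β. The Beta variance is μ(1−μ)/(s+1).
So s+1 = μ(1−μ)/σ² = (0.9×0.1)/0.0029 = 0.09/0.0029 = 31.0345, giving s = 30.0345.
Then α = μs = 0.9×30.0345 = 27.031 and β = (1−μ)s = 0.1×30.0345 = 3.003.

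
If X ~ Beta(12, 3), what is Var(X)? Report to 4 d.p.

0.0100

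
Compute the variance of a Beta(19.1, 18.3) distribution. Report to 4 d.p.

0.0065

α+β = 37.4 and αβ = 349.53, so Var = αβ/[(α+β)²(α+β+1)] = 349.53/53712.384 = 0.0065.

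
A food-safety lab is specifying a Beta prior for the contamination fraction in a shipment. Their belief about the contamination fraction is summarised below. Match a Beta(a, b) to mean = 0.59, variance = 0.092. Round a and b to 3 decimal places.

a = 0.961, b = 0.668

Write ν = a+b; then a = μν and Var = μ(1−μ)/(ν+1).
ν = μ(1−μ)/Var − 1 = 0.2419/0.092 − 1 = 1.6293.
a = 0.59·1.6293 = 0.961, b = 0.41·1.6293 = 0.668.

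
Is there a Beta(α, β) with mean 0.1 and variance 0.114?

A Beta with mean μ has variance μ(1−μ)/(α+β+1) < μ(1−μ).
Here μ(1−μ) = 0.1×0.9 = 0.09, and 0.114 ≥ 0.09.

No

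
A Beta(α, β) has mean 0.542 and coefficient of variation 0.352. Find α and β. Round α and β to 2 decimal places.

α = 3.15, β = 2.67

σ = CV·μ = 0.352×0.542 = 0.19078, so σ² = 0.036399.
s+1 = μ(1−μ)/σ² = 0.248236/0.036399 = 6.8199, so s = α+β = 5.8199.
α = μs = 3.15, β = (1−μ)s = 2.67.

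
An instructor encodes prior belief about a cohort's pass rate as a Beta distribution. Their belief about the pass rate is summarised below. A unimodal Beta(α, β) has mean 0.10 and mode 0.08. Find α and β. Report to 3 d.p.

α = 4.200, β = 37.800

With s = α+β: μ = α/s and mode = (α−1)/(s−2). Eliminating α = μs,
μs − 1 = m(s−2) ⇒ s(μ−m) = 1−2m ⇒ s = 0.84/0.02 = 42.0000.
So α = μs = 4.200, β = (1−μ)s = 37.800.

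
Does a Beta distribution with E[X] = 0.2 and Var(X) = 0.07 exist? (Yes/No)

For any Beta, Var(X) < E[X]·(1−E[X]).
Here μ(1−μ) = 0.2×0.8 = 0.16, and 0.07 < 0.16.

Yes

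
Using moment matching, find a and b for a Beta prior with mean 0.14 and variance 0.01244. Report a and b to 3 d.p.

a = 1.215, b = 7.463

Write ν = a+b; then a = μν and Var = μ(1−μ)/(ν+1).
ν = μ(1−μ)/Var − 1 = 0.1204/0.01244 − 1 = 8.6785.
a = 0.14·8.6785 = 1.215, b = 0.86·8.6785 = 7.463.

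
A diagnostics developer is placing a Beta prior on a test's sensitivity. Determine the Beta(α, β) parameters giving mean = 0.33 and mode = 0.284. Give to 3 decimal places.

With s = α+β: μ = α/s and mode = (α−1)/(s−2). Eliminating α = μs,
μs − 1 = m(s−2) ⇒ s(μ−m) = 1−2m ⇒ s = 0.432/0.046 = 9.3913.
So α = μs = 3.099, β = (1−μ)s = 6.292.

α = 3.099, β = 6.292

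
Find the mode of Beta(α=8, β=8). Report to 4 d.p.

With α,β > 1, mode = (α−1)/(α+β−2) = 7/14 = 0.5000.

0.5000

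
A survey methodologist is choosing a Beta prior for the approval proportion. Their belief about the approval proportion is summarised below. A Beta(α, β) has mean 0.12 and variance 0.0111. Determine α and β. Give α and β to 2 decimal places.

Write ν = α+β; then α = μν and Var = μ(1−μ)/(ν+1).
ν = μ(1−μ)/Var − 1 = 0.1056/0.0111 − 1 = 8.5135.
α = 0.12·8.5135 = 1.02, β = 0.88·8.5135 = 7.49.

α = 1.02, β = 7.49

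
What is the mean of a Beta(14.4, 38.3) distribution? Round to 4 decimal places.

E[X] = α/(α+β) = 14.4/52.7 = 0.2732.

0.2732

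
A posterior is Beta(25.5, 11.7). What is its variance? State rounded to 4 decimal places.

0.0056

μ = 25.5/37.2 = 0.685484; Var = μ(1−μ)/(α+β+1) = 0.2155957/38.2 = 0.0056.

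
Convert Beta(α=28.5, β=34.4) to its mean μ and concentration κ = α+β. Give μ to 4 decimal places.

κ = α+β = 28.5+34.4 = 62.9; μ = α/κ = 28.5/62.9 = 0.4531.

μ = 0.4531, κ = 62.9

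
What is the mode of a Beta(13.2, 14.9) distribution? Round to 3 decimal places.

The density x^(α−1)(1−x)^(β−1) is maximised at (α−1)/(α+β−2) = 12.2/26.1 = 0.467.

0.467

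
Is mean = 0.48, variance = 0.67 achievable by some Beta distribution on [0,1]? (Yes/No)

No

For any Beta, Var(X) < E[X]·(1−E[X]).
Here μ(1−μ) = 0.48×0.52 = 0.2496, and 0.67 ≥ 0.2496.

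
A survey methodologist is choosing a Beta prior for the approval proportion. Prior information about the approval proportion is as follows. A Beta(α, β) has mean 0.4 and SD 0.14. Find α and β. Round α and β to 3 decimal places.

α = 4.498, β = 6.747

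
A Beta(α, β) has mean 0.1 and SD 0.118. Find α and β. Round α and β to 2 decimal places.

α = 0.55, β = 4.92

σ² = 0.118² = 0.013924.
With s = α+β, Var = μ(1−μ)/(s+1), so s+1 = (0.1×0.9)/0.013924 = 6.4637 and s = 5.4637.
α = μs = 0.55, β = (1−μ)s = 4.92.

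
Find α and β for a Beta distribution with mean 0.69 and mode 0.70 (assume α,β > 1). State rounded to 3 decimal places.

α = 27.600, β = 12.400

With s = α+β: μ = α/s and mode = (α−1)/(s−2). Eliminating α = μs,
μs − 1 = m(s−2) ⇒ s(μ−m) = 1−2m ⇒ s = -0.40/-0.01 = 40.0000.
So α = μs = 27.600, β = (1−μ)s = 12.400.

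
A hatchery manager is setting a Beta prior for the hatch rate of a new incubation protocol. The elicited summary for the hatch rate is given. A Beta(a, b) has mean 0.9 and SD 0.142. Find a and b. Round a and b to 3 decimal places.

a = 3.117, b = 0.346

Variance = 0.142² = 0.020164. The moment-matching identity a+b = μ(1−μ)/Var − 1 gives
a+b = 0.09/0.020164 − 1 = 3.4634, so a = μ·3.4634 = 3.117 and b = (1−μ)·3.4634 = 0.346.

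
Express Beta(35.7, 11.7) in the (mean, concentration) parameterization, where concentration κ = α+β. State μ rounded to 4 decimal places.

κ = α+β = 35.7+11.7 = 47.4; μ = α/κ = 35.7/47.4 = 0.7532.

μ = 0.7532, κ = 47.4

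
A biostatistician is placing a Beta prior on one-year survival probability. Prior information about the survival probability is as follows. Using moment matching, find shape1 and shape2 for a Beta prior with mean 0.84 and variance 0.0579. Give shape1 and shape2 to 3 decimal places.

shape1 = 1.110, shape2 = 0.211

Write ν = shape1+shape2; then shape1 = μν and Var = μ(1−μ)/(ν+1).
ν = μ(1−μ)/Var − 1 = 0.1344/0.0579 − 1 = 1.3212.
shape1 = 0.84·1.3212 = 1.110, shape2 = 0.16·1.3212 = 0.211.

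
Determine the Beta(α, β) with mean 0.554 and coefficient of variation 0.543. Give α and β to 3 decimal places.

σ = CV·μ = 0.543×0.554 = 0.30082, so σ² = 0.090494.
s+1 = μ(1−μ)/σ² = 0.247084/0.090494 = 2.7304, so s = α+β = 1.7304.
α = μs = 0.959, β = (1−μ)s = 0.772.

α = 0.959, β = 0.772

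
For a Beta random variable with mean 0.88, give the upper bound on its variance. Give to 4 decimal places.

0.1056

Var = μ(1−μ)/(α+β+1), which approaches μ(1−μ) as α+β → 0.
So the supremum is μ(1−μ) = 0.88×0.12 = 0.1056.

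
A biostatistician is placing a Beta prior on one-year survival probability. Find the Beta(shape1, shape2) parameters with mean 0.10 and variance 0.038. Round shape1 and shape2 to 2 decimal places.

shape1 = 0.14, shape2 = 1.23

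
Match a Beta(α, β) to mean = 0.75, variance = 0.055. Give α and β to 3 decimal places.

α = 1.807, β = 0.602

Let s = α+β. The Beta variance is μ(1−μ)/(s+1).
So s+1 = μ(1−μ)/σ² = (0.75×0.25)/0.055 = 0.1875/0.055 = 3.4091, giving s = 2.4091.
Then α = μs = 0.75×2.4091 = 1.807 and β = (1−μ)s = 0.25×2.4091 = 0.602.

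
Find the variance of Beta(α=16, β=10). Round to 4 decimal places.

0.0088

α+β = 26 and αβ = 160, so Var = αβ/[(α+β)²(α+β+1)] = 160/18252 = 0.0088.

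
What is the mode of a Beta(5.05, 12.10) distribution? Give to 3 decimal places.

0.267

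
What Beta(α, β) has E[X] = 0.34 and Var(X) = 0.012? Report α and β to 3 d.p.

Write ν = α+β; then α = μν and Var = μ(1−μ)/(ν+1).
ν = μ(1−μ)/Var − 1 = 0.2244/0.012 − 1 = 17.7000.
α = 0.34·17.7000 = 6.018, β = 0.66·17.7000 = 11.682.

α = 6.018, β = 11.682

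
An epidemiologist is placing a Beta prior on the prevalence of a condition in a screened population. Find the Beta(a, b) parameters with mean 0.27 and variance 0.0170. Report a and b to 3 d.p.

a = 2.860, b = 7.734

By moment matching, a+b = μ(1−μ)/σ² − 1 = (0.27·0.73)/0.0170 − 1 = 11.5941 − 1 = 10.5941.
Since a/(a+b) = μ, a = 0.27·10.5941 = 2.860 and b = 0.73·10.5941 = 7.734.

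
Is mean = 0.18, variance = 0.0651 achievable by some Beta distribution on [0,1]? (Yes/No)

Yes

For any Beta, Var(X) < E[X]·(1−E[X]).
Here μ(1−μ) = 0.18×0.82 = 0.1476, and 0.0651 < 0.1476.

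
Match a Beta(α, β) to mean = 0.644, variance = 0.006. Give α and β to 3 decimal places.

α = 23.964, β = 13.247

Let s = α+β. The Beta variance is μ(1−μ)/(s+1).
So s+1 = μ(1−μ)/σ² = (0.644×0.356)/0.006 = 0.229264/0.006 = 38.2107, giving s = 37.2107.
Then α = μs = 0.644×37.2107 = 23.964 and β = (1−μ)s = 0.356×37.2107 = 13.247.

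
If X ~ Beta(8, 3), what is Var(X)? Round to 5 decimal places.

0.01653

Var = αβ/[(α+β)²(α+β+1)] = (8×3)/(11²×12) = 24/1452 = 0.01653.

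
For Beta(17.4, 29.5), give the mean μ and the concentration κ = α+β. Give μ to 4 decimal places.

κ = α+β = 17.4+29.5 = 46.9; μ = α/κ = 17.4/46.9 = 0.3710.

μ = 0.3710, κ = 46.9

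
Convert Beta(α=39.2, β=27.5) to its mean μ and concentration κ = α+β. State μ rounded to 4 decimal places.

μ = 0.5877, κ = 66.7

κ = α+β = 39.2+27.5 = 66.7; μ = α/κ = 39.2/66.7 = 0.5877.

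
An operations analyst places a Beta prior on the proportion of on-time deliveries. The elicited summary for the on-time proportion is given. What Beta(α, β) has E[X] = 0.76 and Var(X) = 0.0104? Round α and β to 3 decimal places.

α = 12.569, β = 3.969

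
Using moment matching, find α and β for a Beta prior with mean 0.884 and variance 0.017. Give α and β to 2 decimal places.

By moment matching, α+β = μ(1−μ)/σ² − 1 = (0.884·0.116)/0.017 − 1 = 6.0320 − 1 = 5.0320.
Since α/(α+β) = μ, α = 0.884·5.0320 = 4.45 and β = 0.116·5.0320 = 0.58.

α = 4.45, β = 0.58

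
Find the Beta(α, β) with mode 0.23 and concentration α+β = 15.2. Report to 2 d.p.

α = 4.04, β = 11.16

Since the density peak of Beta(α,β) is at (α−1)/(α+β−2),
α = 1 + 0.23(15.2−2) = 4.04 and β = 15.2 − 4.04 = 11.16.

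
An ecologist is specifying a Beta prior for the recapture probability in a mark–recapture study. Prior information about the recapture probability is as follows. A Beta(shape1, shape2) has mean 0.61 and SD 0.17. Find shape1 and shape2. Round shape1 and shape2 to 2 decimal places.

shape1 = 4.41, shape2 = 2.82

Variance = 0.17² = 0.0289. The moment-matching identity shape1+shape2 = μ(1−μ)/Var − 1 gives
shape1+shape2 = 0.2379/0.0289 − 1 = 7.2318, so shape1 = μ·7.2318 = 4.41 and shape2 = (1−μ)·7.2318 = 2.82.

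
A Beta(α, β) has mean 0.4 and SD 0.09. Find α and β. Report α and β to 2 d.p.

α = 11.45, β = 17.18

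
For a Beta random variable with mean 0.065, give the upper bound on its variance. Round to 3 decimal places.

Var = μ(1−μ)/(α+β+1), which approaches μ(1−μ) as α+β → 0.
So the supremum is μ(1−μ) = 0.065×0.935 = 0.061.

0.061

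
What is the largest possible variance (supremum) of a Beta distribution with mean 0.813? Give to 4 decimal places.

For fixed mean μ the Beta variance is μ(1−μ)/(α+β+1), increasing as α+β decreases.
Its least upper bound (not attained) is μ(1−μ) = 0.813·0.187 = 0.1520.

0.1520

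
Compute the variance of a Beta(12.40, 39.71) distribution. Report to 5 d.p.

0.00341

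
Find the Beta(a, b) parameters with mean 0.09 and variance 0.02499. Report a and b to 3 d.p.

Let s = a+b. The Beta variance is μ(1−μ)/(s+1).
So s+1 = μ(1−μ)/σ² = (0.09×0.91)/0.02499 = 0.0819/0.02499 = 3.2773, giving s = 2.2773.
Then a = μs = 0.09×2.2773 = 0.205 and b = (1−μ)s = 0.91×2.2773 = 2.072.

a = 0.205, b = 2.072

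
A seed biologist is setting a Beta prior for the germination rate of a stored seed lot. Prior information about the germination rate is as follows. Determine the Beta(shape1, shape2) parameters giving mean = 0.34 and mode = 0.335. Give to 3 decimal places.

shape1 = 22.440, shape2 = 43.560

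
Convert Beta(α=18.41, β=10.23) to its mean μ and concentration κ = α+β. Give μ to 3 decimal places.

μ = 0.643, κ = 28.64

κ = α+β = 18.41+10.23 = 28.64; μ = α/κ = 18.41/28.64 = 0.643.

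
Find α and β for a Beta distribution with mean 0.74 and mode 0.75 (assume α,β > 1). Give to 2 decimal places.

Let s = α+β. Mean gives α = μs = 0.74s; mode gives (α−1)/(s−2) = 0.75.
Substituting: 0.74s − 1 = 0.75(s−2) = 0.75s − 1.50, so -0.01s = -0.50 and s = 50.0000.
Then α = 0.74×50.0000 = 37.00 and β = s−α = 13.00.

α = 37.00, β = 13.00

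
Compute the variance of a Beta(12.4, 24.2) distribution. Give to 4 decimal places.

0.0060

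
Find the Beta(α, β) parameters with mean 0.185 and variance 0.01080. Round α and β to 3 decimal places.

α = 2.398, β = 10.563

Let s = α+β. The Beta variance is μ(1−μ)/(s+1).
So s+1 = μ(1−μ)/σ² = (0.185×0.815)/0.01080 = 0.150775/0.01080 = 13.9606, giving s = 12.9606.
Then α = μs = 0.185×12.9606 = 2.398 and β = (1−μ)s = 0.815×12.9606 = 10.563.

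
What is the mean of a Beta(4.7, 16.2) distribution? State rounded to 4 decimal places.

The Beta mean is α/(α+β) = 4.7/(4.7+16.2) = 0.2249.

0.2249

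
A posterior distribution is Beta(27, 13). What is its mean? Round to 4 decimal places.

E[X] = α/(α+β) = 27/40 = 0.6750.

0.6750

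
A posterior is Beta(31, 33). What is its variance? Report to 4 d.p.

α+β = 64 and αβ = 1023, so Var = αβ/[(α+β)²(α+β+1)] = 1023/266240 = 0.0038.

0.0038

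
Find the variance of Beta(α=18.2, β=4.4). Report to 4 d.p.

0.0066

α+β = 22.6 and αβ = 80.08, so Var = αβ/[(α+β)²(α+β+1)] = 80.08/12053.936 = 0.0066.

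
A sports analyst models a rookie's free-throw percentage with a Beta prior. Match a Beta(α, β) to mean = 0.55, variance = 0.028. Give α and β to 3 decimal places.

α = 4.312, β = 3.528

Let s = α+β. The Beta variance is μ(1−μ)/(s+1).
So s+1 = μ(1−μ)/σ² = (0.55×0.45)/0.028 = 0.2475/0.028 = 8.8393, giving s = 7.8393.
Then α = μs = 0.55×7.8393 = 4.312 and β = (1−μ)s = 0.45×7.8393 = 3.528.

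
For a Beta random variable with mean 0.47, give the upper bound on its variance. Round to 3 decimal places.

0.249

Var = μ(1−μ)/(α+β+1), which approaches μ(1−μ) as α+β → 0.
So the supremum is μ(1−μ) = 0.47×0.53 = 0.249.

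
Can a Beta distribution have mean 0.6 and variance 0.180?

For any Beta, Var(X) < E[X]·(1−E[X]).
Here μ(1−μ) = 0.6×0.4 = 0.24, and 0.180 < 0.24.

Yes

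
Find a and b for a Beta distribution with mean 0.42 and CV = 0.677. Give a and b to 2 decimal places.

a = 0.85, b = 1.17

Var = (CV·μ)² = (0.677×0.42)² = 0.080849.
a+b = μ(1−μ)/Var − 1 = 0.2436/0.080849 − 1 = 2.0130.
Thus a = 0.42·2.0130 = 0.85 and b = 0.58·2.0130 = 1.17.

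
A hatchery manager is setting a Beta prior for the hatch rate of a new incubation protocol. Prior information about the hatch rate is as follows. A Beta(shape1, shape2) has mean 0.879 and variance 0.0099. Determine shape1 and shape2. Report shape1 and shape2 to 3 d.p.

shape1 = 8.564, shape2 = 1.179

Write ν = shape1+shape2; then shape1 = μν and Var = μ(1−μ)/(ν+1).
ν = μ(1−μ)/Var − 1 = 0.106359/0.0099 − 1 = 9.7433.
shape1 = 0.879·9.7433 = 8.564, shape2 = 0.121·9.7433 = 1.179.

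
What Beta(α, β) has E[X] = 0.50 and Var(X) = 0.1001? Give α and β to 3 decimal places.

α = 0.749, β = 0.749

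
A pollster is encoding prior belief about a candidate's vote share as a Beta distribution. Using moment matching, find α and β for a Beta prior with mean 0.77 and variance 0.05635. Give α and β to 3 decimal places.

α = 1.650, β = 0.493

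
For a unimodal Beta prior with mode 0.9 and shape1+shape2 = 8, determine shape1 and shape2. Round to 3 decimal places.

Mode = (shape1−1)/(κ−2) with κ = shape1+shape2, so shape1−1 = 0.9·6 = 5.400.
shape1 = 6.400; shape2 = κ − shape1 = 1.600.

shape1 = 6.400, shape2 = 1.600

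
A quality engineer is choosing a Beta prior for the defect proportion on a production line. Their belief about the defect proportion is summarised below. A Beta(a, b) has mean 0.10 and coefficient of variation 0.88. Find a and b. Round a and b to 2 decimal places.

a = 1.06, b = 9.56

Var = (CV·μ)² = (0.88×0.10)² = 0.007744.
a+b = μ(1−μ)/Var − 1 = 0.0900/0.007744 − 1 = 10.6219.
Thus a = 0.10·10.6219 = 1.06 and b = 0.90·10.6219 = 9.56.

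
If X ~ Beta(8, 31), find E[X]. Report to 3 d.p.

0.205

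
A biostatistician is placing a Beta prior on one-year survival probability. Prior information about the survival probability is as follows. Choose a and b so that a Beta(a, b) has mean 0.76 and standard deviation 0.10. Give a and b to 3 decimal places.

σ² = 0.10² = 0.0100.
With s = a+b, Var = μ(1−μ)/(s+1), so s+1 = (0.76×0.24)/0.0100 = 18.2400 and s = 17.2400.
a = μs = 13.102, b = (1−μ)s = 4.138.

a = 13.102, b = 4.138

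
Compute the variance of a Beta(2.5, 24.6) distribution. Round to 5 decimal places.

0.00298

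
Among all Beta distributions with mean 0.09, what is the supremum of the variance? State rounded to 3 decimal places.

0.082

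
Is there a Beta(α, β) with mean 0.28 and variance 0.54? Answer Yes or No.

The Beta variance bound is σ² < μ(1−μ).
Here μ(1−μ) = 0.28×0.72 = 0.2016, and 0.54 ≥ 0.2016.

No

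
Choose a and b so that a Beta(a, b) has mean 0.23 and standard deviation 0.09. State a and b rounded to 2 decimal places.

First σ² = 0.0081. Setting a = μn, b = (1−μ)n with n = a+b,
μ(1−μ)/(n+1) = 0.0081 ⇒ n+1 = 0.1771/0.0081 = 21.8642 ⇒ n = 20.8642.
Hence a = 0.23×20.8642 = 4.80, b = 0.77×20.8642 = 16.07.

a = 4.80, b = 16.07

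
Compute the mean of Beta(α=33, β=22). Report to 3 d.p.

0.600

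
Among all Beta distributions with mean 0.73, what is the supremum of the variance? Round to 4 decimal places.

0.1971

For fixed mean μ the Beta variance is μ(1−μ)/(α+β+1), increasing as α+β decreases.
Its least upper bound (not attained) is μ(1−μ) = 0.73·0.27 = 0.1971.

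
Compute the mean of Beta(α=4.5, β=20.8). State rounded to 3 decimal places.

0.178

E[X] = α/(α+β) = 4.5/25.3 = 0.178.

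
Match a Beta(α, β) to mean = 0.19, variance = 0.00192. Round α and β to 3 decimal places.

α = 15.040, β = 64.117

By moment matching, α+β = μ(1−μ)/σ² − 1 = (0.19·0.81)/0.00192 − 1 = 80.1562 − 1 = 79.1562.
Since α/(α+β) = μ, α = 0.19·79.1562 = 15.040 and β = 0.81·79.1562 = 64.117.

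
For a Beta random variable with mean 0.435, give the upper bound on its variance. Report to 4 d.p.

0.2458

For fixed mean μ the Beta variance is μ(1−μ)/(α+β+1), increasing as α+β decreases.
Its least upper bound (not attained) is μ(1−μ) = 0.435·0.565 = 0.2458.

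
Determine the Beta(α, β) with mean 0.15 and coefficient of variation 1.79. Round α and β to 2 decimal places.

α = 0.12, β = 0.65

σ = CV·μ = 1.79×0.15 = 0.26850, so σ² = 0.072092.
s+1 = μ(1−μ)/σ² = 0.1275/0.072092 = 1.7686, so s = α+β = 0.7686.
α = μs = 0.12, β = (1−μ)s = 0.65.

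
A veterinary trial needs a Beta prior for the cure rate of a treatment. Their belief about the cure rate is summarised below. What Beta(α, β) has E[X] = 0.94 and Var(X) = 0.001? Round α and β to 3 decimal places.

α = 52.076, β = 3.324

By moment matching, α+β = μ(1−μ)/σ² − 1 = (0.94·0.06)/0.001 − 1 = 56.4000 − 1 = 55.4000.
Since α/(α+β) = μ, α = 0.94·55.4000 = 52.076 and β = 0.06·55.4000 = 3.324.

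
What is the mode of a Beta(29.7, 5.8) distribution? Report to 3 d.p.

The density x^(α−1)(1−x)^(β−1) is maximised at (α−1)/(α+β−2) = 28.7/33.5 = 0.857.

0.857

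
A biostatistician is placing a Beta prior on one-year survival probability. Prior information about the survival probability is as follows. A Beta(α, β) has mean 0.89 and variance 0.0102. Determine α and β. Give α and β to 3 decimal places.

Write ν = α+β; then α = μν and Var = μ(1−μ)/(ν+1).
ν = μ(1−μ)/Var − 1 = 0.0979/0.0102 − 1 = 8.5980.
α = 0.89·8.5980 = 7.652, β = 0.11·8.5980 = 0.946.

α = 7.652, β = 0.946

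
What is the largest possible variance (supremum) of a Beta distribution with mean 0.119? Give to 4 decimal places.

0.1048

Var = μ(1−μ)/(α+β+1), which approaches μ(1−μ) as α+β → 0.
So the supremum is μ(1−μ) = 0.119×0.881 = 0.1048.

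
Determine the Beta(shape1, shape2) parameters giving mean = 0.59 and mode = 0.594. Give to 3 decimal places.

shape1 = 27.730, shape2 = 19.270

With s = shape1+shape2: μ = shape1/s and mode = (shape1−1)/(s−2). Eliminating shape1 = μs,
μs − 1 = m(s−2) ⇒ s(μ−m) = 1−2m ⇒ s = -0.188/-0.004 = 47.0000.
So shape1 = μs = 27.730, shape2 = (1−μ)s = 19.270.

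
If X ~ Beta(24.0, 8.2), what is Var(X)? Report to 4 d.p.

0.0057

Var = αβ/[(α+β)²(α+β+1)] = (24.0×8.2)/(32.2²×33.2) = 196.80/34423.088 = 0.0057.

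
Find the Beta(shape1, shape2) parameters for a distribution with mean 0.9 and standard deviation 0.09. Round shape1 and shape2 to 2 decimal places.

Variance = 0.09² = 0.0081. The moment-matching identity shape1+shape2 = μ(1−μ)/Var − 1 gives
shape1+shape2 = 0.09/0.0081 − 1 = 10.1111, so shape1 = μ·10.1111 = 9.10 and shape2 = (1−μ)·10.1111 = 1.01.

shape1 = 9.10, shape2 = 1.01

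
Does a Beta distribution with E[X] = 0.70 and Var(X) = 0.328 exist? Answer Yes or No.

No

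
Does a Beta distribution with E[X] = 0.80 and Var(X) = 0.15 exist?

Yes

The Beta variance bound is σ² < μ(1−μ).
Here μ(1−μ) = 0.80×0.20 = 0.1600, and 0.15 < 0.1600.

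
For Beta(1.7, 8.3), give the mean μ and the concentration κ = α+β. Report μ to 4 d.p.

κ = α+β = 1.7+8.3 = 10.0; μ = α/κ = 1.7/10.0 = 0.1700.

μ = 0.1700, κ = 10.0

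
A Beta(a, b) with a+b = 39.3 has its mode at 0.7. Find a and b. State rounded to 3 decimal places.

a = 27.110, b = 12.190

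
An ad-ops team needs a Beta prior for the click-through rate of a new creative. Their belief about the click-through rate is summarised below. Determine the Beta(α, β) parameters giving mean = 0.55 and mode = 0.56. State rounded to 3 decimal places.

With s = α+β: μ = α/s and mode = (α−1)/(s−2). Eliminating α = μs,
μs − 1 = m(s−2) ⇒ s(μ−m) = 1−2m ⇒ s = -0.12/-0.01 = 12.0000.
So α = μs = 6.600, β = (1−μ)s = 5.400.

α = 6.600, β = 5.400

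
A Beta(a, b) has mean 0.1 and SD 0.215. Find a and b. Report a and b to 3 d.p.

a = 0.095, b = 0.852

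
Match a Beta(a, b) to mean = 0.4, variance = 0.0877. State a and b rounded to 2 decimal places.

By moment matching, a+b = μ(1−μ)/σ² − 1 = (0.4·0.6)/0.0877 − 1 = 2.7366 − 1 = 1.7366.
Since a/(a+b) = μ, a = 0.4·1.7366 = 0.69 and b = 0.6·1.7366 = 1.04.

a = 0.69, b = 1.04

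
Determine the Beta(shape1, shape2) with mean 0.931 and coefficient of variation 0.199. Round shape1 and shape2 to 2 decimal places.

Var = (CV·μ)² = (0.199×0.931)² = 0.034325.
shape1+shape2 = μ(1−μ)/Var − 1 = 0.064239/0.034325 − 1 = 0.8715.
Thus shape1 = 0.931·0.8715 = 0.81 and shape2 = 0.069·0.8715 = 0.06.

shape1 = 0.81, shape2 = 0.06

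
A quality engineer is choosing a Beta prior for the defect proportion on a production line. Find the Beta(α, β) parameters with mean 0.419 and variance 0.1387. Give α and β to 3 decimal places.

α = 0.316, β = 0.439

By moment matching, α+β = μ(1−μ)/σ² − 1 = (0.419·0.581)/0.1387 − 1 = 1.7551 − 1 = 0.7551.
Since α/(α+β) = μ, α = 0.419·0.7551 = 0.316 and β = 0.581·0.7551 = 0.439.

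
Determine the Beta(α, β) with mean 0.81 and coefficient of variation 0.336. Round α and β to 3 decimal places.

α = 0.873, β = 0.205

Var = (CV·μ)² = (0.336×0.81)² = 0.074071.
α+β = μ(1−μ)/Var − 1 = 0.1539/0.074071 − 1 = 1.0777.
Thus α = 0.81·1.0777 = 0.873 and β = 0.19·1.0777 = 0.205.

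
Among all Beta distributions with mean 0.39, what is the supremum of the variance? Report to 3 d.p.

0.238

For fixed mean μ the Beta variance is μ(1−μ)/(α+β+1), increasing as α+β decreases.
Its least upper bound (not attained) is μ(1−μ) = 0.39·0.61 = 0.238.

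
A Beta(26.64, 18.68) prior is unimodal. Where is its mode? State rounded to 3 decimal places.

The density x^(α−1)(1−x)^(β−1) is maximised at (α−1)/(α+β−2) = 25.64/43.32 = 0.592.

0.592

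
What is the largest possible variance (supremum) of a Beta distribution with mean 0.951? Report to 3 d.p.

0.047

Var = μ(1−μ)/(α+β+1), which approaches μ(1−μ) as α+β → 0.
So the supremum is μ(1−μ) = 0.951×0.049 = 0.047.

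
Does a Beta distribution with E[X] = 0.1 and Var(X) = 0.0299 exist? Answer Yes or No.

Yes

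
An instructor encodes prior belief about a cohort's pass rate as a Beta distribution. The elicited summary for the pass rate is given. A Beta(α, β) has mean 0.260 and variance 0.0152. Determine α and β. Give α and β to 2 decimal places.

α = 3.03, β = 8.63

By moment matching, α+β = μ(1−μ)/σ² − 1 = (0.260·0.740)/0.0152 − 1 = 12.6579 − 1 = 11.6579.
Since α/(α+β) = μ, α = 0.260·11.6579 = 3.03 and β = 0.740·11.6579 = 8.63.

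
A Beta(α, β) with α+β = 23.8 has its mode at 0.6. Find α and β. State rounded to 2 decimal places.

For α,β>1 the mode is (α−1)/(α+β−2), so α = mode·(κ−2)+1 = 0.6×21.8+1 = 14.08.
And β = (1−mode)·(κ−2)+1 = 0.4×21.8+1 = 9.72.

α = 14.08, β = 9.72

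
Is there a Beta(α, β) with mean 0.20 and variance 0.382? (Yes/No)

No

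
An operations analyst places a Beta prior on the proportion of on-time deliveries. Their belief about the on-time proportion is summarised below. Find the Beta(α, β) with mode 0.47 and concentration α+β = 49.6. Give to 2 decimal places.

α = 23.37, β = 26.23

For α,β>1 the mode is (α−1)/(α+β−2), so α = mode·(κ−2)+1 = 0.47×47.6+1 = 23.37.
And β = (1−mode)·(κ−2)+1 = 0.53×47.6+1 = 26.23.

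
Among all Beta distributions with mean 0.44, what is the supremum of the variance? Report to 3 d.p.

0.246

For fixed mean μ the Beta variance is μ(1−μ)/(α+β+1), increasing as α+β decreases.
Its least upper bound (not attained) is μ(1−μ) = 0.44·0.56 = 0.246.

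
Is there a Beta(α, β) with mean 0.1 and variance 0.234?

No

A Beta with mean μ has variance μ(1−μ)/(α+β+1) < μ(1−μ).
Here μ(1−μ) = 0.1×0.9 = 0.09, and 0.234 ≥ 0.09.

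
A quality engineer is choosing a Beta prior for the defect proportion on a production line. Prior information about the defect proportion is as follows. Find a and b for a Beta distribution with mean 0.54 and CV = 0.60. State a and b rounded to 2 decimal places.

Var = (CV·μ)² = (0.60×0.54)² = 0.104976.
a+b = μ(1−μ)/Var − 1 = 0.2484/0.104976 − 1 = 1.3663.
Thus a = 0.54·1.3663 = 0.74 and b = 0.46·1.3663 = 0.63.

a = 0.74, b = 0.63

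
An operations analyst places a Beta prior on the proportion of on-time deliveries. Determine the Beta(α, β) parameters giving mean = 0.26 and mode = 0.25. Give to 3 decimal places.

Let s = α+β. Mean gives α = μs = 0.26s; mode gives (α−1)/(s−2) = 0.25.
Substituting: 0.26s − 1 = 0.25(s−2) = 0.25s − 0.50, so 0.01s = 0.50 and s = 50.0000.
Then α = 0.26×50.0000 = 13.000 and β = s−α = 37.000.

α = 13.000, β = 37.000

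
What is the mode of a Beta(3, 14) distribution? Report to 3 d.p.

0.133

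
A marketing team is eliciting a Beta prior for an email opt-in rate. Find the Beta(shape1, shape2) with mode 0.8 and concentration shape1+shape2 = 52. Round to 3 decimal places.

shape1 = 41.000, shape2 = 11.000

Mode = (shape1−1)/(κ−2) with κ = shape1+shape2, so shape1−1 = 0.8·50 = 40.000.
shape1 = 41.000; shape2 = κ − shape1 = 11.000.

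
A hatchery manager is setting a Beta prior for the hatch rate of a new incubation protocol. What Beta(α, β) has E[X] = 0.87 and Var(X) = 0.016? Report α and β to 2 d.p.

Let s = α+β. The Beta variance is μ(1−μ)/(s+1).
So s+1 = μ(1−μ)/σ² = (0.87×0.13)/0.016 = 0.1131/0.016 = 7.0688, giving s = 6.0688.
Then α = μs = 0.87×6.0688 = 5.28 and β = (1−μ)s = 0.13×6.0688 = 0.79.

α = 5.28, β = 0.79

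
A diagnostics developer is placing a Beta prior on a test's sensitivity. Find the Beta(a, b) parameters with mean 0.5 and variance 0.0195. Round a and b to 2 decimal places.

By moment matching, a+b = μ(1−μ)/σ² − 1 = (0.5·0.5)/0.0195 − 1 = 12.8205 − 1 = 11.8205.
Since a/(a+b) = μ, a = 0.5·11.8205 = 5.91 and b = 0.5·11.8205 = 5.91.

a = 5.91, b = 5.91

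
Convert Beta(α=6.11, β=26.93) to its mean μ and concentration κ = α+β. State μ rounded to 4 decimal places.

μ = 0.1849, κ = 33.04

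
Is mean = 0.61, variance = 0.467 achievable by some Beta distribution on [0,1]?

No

The Beta variance bound is σ² < μ(1−μ).
Here μ(1−μ) = 0.61×0.39 = 0.2379, and 0.467 ≥ 0.2379.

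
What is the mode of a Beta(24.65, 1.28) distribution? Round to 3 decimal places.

0.988

The density x^(α−1)(1−x)^(β−1) is maximised at (α−1)/(α+β−2) = 23.65/23.93 = 0.988.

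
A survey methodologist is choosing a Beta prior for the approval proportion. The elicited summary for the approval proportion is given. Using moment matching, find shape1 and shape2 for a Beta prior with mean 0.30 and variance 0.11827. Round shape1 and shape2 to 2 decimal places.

shape1 = 0.23, shape2 = 0.54

Let s = shape1+shape2. The Beta variance is μ(1−μ)/(s+1).
So s+1 = μ(1−μ)/σ² = (0.30×0.70)/0.11827 = 0.2100/0.11827 = 1.7756, giving s = 0.7756.
Then shape1 = μs = 0.30×0.7756 = 0.23 and shape2 = (1−μ)s = 0.70×0.7756 = 0.54.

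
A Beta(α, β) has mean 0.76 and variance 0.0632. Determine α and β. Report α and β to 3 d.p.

α = 1.433, β = 0.453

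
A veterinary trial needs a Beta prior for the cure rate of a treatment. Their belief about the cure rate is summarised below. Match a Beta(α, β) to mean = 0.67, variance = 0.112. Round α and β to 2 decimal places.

α = 0.65, β = 0.32

By moment matching, α+β = μ(1−μ)/σ² − 1 = (0.67·0.33)/0.112 − 1 = 1.9741 − 1 = 0.9741.
Since α/(α+β) = μ, α = 0.67·0.9741 = 0.65 and β = 0.33·0.9741 = 0.32.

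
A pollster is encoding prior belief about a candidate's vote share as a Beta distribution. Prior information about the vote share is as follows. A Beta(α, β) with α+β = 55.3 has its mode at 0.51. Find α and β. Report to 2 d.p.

For α,β>1 the mode is (α−1)/(α+β−2), so α = mode·(κ−2)+1 = 0.51×53.3+1 = 28.18.
And β = (1−mode)·(κ−2)+1 = 0.49×53.3+1 = 27.12.

α = 28.18, β = 27.12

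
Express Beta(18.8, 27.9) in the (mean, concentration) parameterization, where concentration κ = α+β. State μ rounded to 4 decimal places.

μ = 0.4026, κ = 46.7

κ = α+β = 18.8+27.9 = 46.7; μ = α/κ = 18.8/46.7 = 0.4026.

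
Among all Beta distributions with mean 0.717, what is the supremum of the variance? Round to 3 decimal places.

0.203

For fixed mean μ the Beta variance is μ(1−μ)/(α+β+1), increasing as α+β decreases.
Its least upper bound (not attained) is μ(1−μ) = 0.717·0.283 = 0.203.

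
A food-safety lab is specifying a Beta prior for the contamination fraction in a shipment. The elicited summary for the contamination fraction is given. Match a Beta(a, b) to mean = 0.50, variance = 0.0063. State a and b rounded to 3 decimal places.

Write ν = a+b; then a = μν and Var = μ(1−μ)/(ν+1).
ν = μ(1−μ)/Var − 1 = 0.2500/0.0063 − 1 = 38.6825.
a = 0.50·38.6825 = 19.341, b = 0.50·38.6825 = 19.341.

a = 19.341, b = 19.341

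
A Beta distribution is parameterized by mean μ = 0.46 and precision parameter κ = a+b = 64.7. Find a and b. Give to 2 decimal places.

a = 29.76, b = 34.94

a = μκ = 0.46×64.7 = 29.76 and b = (1−μ)κ = 0.54×64.7 = 34.94.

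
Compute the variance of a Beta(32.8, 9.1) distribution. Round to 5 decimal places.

0.00396

Var = αβ/[(α+β)²(α+β+1)] = (32.8×9.1)/(41.9²×42.9) = 298.48/75315.669 = 0.00396.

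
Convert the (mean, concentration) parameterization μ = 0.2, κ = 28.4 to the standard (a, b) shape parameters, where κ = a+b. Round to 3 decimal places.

a = 5.680, b = 22.720

Split κ in proportion μ : (1−μ): a = 0.2·28.4 = 5.680, b = 28.4 − 5.680 = 22.720.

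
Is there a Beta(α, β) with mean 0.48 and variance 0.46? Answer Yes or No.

A Beta with mean μ has variance μ(1−μ)/(α+β+1) < μ(1−μ).
Here μ(1−μ) = 0.48×0.52 = 0.2496, and 0.46 ≥ 0.2496.

No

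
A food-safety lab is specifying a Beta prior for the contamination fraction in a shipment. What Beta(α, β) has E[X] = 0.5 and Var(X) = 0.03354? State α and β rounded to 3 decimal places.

By moment matching, α+β = μ(1−μ)/σ² − 1 = (0.5·0.5)/0.03354 − 1 = 7.4538 − 1 = 6.4538.
Since α/(α+β) = μ, α = 0.5·6.4538 = 3.227 and β = 0.5·6.4538 = 3.227.

α = 3.227, β = 3.227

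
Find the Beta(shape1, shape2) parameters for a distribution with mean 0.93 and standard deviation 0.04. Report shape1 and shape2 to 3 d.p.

Variance = 0.04² = 0.0016. The moment-matching identity shape1+shape2 = μ(1−μ)/Var − 1 gives
shape1+shape2 = 0.0651/0.0016 − 1 = 39.6875, so shape1 = μ·39.6875 = 36.909 and shape2 = (1−μ)·39.6875 = 2.778.

shape1 = 36.909, shape2 = 2.778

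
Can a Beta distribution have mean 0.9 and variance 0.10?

A Beta with mean μ has variance μ(1−μ)/(α+β+1) < μ(1−μ).
Here μ(1−μ) = 0.9×0.1 = 0.09, and 0.10 ≥ 0.09.

No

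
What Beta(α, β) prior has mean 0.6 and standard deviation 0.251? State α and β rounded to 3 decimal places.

Variance = 0.251² = 0.063001. The moment-matching identity α+β = μ(1−μ)/Var − 1 gives
α+β = 0.24/0.063001 − 1 = 2.8095, so α = μ·2.8095 = 1.686 and β = (1−μ)·2.8095 = 1.124.

α = 1.686, β = 1.124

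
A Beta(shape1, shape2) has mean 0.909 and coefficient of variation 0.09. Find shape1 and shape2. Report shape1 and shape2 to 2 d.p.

σ = CV·μ = 0.09×0.909 = 0.08181, so σ² = 0.006693.
s+1 = μ(1−μ)/σ² = 0.082719/0.006693 = 12.3593, so s = shape1+shape2 = 11.3593.
shape1 = μs = 10.33, shape2 = (1−μ)s = 1.03.

shape1 = 10.33, shape2 = 1.03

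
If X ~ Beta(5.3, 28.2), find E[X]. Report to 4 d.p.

0.1582

E[X] = α/(α+β) = 5.3/33.5 = 0.1582.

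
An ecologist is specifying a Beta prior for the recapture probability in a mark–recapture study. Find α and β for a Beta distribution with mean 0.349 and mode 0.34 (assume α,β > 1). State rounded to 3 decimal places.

With s = α+β: μ = α/s and mode = (α−1)/(s−2). Eliminating α = μs,
μs − 1 = m(s−2) ⇒ s(μ−m) = 1−2m ⇒ s = 0.32/0.009 = 35.5556.
So α = μs = 12.409, β = (1−μ)s = 23.147.

α = 12.409, β = 23.147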